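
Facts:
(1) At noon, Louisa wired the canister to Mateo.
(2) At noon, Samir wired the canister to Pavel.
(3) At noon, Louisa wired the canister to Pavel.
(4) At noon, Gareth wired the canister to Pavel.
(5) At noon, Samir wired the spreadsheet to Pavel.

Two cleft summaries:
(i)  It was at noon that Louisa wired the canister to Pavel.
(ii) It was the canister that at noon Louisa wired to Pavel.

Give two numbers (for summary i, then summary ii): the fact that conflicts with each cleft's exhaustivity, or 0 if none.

Summary (i) focuses "at noon" (the setting); background Louisa as agent and the canister as thing and Pavel as recipient. No fact matches that background with a different setting, so 0.
Summary (ii) focuses "the canister" (the thing); background Louisa as agent and Pavel as recipient and at noon as setting. No fact matches that background with a different thing, so 0.

0, 0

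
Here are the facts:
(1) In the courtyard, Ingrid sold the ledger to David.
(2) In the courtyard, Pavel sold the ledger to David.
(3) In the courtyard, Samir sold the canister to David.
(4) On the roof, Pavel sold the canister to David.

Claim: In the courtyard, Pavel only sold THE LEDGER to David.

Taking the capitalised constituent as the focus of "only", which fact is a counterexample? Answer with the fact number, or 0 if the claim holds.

The capitals mark "the ledger" as focus. So "only" rules out other things, with the rest (agent = Pavel, recipient = David, setting = in the courtyard) as background.
Every other fact changes something in the background, not just the thing. Nothing refutes the claim.

0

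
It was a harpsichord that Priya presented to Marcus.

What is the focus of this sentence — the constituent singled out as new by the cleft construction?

a harpsichord

In an it-cleft "It was X that/who ...", the clefted constituent X is the focus; the that/who-clause expresses the presupposed open proposition.
Here the focus is "a harpsichord". The backgrounded (presupposed) material includes "Priya" and "to Marcus".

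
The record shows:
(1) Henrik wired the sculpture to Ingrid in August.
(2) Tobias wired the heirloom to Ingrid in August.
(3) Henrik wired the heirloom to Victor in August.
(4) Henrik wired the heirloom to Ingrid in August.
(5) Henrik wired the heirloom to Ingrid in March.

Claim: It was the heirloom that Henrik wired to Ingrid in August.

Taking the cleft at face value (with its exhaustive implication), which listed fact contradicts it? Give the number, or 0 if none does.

1

Focus of the cleft: "the heirloom" (the thing). Presupposed background: Henrik as agent and Ingrid as recipient and in August as setting.
Exhaustivity: the heirloom is the only thing satisfying that background.
But fact (1) also has Henrik as agent and Ingrid as recipient and in August as setting, with thing = the sculpture — so the exhaustive reading fails.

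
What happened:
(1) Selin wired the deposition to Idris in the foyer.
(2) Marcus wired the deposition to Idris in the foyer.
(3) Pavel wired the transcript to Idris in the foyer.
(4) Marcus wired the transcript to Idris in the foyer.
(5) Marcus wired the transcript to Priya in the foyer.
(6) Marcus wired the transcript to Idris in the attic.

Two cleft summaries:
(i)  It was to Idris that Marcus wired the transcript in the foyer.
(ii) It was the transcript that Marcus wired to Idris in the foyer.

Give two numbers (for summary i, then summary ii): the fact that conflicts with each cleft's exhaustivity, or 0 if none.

Summary (i) focuses "Idris" (the recipient); background same agent, thing, setting (Marcus / the transcript / in the foyer). Fact (5) matches that background with recipient = Priya — refutes (i).
Summary (ii) focuses "the transcript" (the thing); background same agent, recipient, setting (Marcus / Idris / in the foyer). Fact (2) matches that background with thing = the deposition — refutes (ii).

5, 2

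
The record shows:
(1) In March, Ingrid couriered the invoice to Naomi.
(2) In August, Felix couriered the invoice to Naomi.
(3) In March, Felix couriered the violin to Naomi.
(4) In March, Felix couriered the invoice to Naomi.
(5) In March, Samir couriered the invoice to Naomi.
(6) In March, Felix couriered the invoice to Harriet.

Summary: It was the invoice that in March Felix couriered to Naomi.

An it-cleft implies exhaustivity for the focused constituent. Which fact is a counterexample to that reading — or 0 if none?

The cleft puts "the invoice" in focus and presupposes the open proposition with Felix as agent and Naomi as recipient and in March as setting.
The exhaustive reading says no other thing fits that background.
But fact (3) also has Felix as agent and Naomi as recipient and in March as setting, with thing = the violin — so the exhaustive reading fails.

3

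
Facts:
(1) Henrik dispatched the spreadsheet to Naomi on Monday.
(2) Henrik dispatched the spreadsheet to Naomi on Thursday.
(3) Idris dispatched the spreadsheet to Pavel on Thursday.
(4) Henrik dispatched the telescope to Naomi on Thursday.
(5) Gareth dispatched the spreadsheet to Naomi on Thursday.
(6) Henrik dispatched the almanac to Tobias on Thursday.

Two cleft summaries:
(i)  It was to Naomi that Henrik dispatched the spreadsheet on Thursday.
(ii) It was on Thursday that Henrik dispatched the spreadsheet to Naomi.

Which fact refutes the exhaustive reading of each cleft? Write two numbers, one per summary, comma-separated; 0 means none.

0, 1

Summary (i) focuses "Naomi" (the recipient); background agent = Henrik, thing = the spreadsheet, setting = on Thursday. No fact matches that background with a different recipient, so 0.
Summary (ii) focuses "on Thursday" (the setting); background agent = Henrik, thing = the spreadsheet, recipient = Naomi. Fact (1) matches that background with setting = on Monday — refutes (ii).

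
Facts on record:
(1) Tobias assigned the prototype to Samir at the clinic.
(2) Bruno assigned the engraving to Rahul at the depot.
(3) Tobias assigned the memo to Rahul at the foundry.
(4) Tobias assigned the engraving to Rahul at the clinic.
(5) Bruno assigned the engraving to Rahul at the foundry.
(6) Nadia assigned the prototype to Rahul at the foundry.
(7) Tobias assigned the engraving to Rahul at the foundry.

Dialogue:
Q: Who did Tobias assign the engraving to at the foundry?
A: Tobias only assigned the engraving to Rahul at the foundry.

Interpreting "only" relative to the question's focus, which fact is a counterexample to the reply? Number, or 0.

0

The question "Who did ... to ...?" targets the recipient, so in the reply the focus falls on "Rahul".
So "only" ranges over recipients; the rest (agent = Tobias, thing = the engraving, setting = at the foundry) is presupposed.
No fact keeps agent = Tobias, thing = the engraving, setting = at the foundry while changing the recipient; every other fact differs on something backgrounded. The reply stands.
(Fact (4) would refute a reading with focus on the setting — but that is not what the question asks.)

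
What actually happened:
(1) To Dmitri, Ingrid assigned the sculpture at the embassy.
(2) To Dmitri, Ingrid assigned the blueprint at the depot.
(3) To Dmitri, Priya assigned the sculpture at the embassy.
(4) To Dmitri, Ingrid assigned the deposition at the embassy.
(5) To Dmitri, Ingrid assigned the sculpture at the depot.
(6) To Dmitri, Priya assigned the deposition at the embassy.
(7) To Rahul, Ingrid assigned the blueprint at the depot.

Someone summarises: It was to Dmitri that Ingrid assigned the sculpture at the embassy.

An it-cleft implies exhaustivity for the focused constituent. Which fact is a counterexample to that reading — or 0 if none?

Focus of the cleft: "Dmitri" (the recipient). Presupposed background: agent = Ingrid, thing = the sculpture, setting = at the embassy.
Exhaustivity: Dmitri is the only recipient satisfying that background.
Every other fact differs from the presupposition on some backgrounded slot, so none challenges the exhaustivity.

0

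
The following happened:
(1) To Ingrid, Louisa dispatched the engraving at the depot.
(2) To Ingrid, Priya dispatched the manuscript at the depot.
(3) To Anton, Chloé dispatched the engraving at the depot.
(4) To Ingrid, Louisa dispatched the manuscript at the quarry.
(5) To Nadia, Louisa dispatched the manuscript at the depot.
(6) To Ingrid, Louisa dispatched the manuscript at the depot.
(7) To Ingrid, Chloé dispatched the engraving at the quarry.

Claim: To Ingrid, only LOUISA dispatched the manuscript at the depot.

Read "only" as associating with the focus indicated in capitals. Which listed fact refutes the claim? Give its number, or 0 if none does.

2

The capitals mark "Louisa" as focus. So "only" rules out other agents, with the rest (same thing, recipient, setting (the manuscript / Ingrid / at the depot)) as background.
Fact (2) matches on same thing, recipient, setting (the manuscript / Ingrid / at the depot), but has agent = Priya instead. That refutes the claim.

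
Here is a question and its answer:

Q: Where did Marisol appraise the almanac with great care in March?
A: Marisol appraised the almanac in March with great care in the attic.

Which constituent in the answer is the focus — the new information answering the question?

in the attic

The wh-word "where" asks about the location.
In the answer, "Marisol", "the almanac", "with great care" and "in March" are given — repeated from the question.
The constituent filling the location gap is "in the attic"; that is the focus and would carry nuclear stress.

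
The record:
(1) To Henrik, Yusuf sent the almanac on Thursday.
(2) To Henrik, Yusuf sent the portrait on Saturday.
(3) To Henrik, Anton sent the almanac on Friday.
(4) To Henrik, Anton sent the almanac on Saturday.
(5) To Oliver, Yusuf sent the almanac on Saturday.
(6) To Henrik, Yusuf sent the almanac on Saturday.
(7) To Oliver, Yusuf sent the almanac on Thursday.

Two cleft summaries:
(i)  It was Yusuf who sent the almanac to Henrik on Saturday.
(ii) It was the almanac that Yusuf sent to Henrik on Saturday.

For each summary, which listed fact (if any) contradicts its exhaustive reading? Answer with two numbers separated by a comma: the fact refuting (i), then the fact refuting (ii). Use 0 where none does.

(i): focus "Yusuf". Looking for same thing, recipient, setting (the almanac / Henrik / on Saturday) with some other agent — fact (4) has Anton there. Refuted.
(ii): focus "the almanac". Looking for same agent, recipient, setting (Yusuf / Henrik / on Saturday) with some other thing — fact (2) has the portrait there. Refuted.

4, 2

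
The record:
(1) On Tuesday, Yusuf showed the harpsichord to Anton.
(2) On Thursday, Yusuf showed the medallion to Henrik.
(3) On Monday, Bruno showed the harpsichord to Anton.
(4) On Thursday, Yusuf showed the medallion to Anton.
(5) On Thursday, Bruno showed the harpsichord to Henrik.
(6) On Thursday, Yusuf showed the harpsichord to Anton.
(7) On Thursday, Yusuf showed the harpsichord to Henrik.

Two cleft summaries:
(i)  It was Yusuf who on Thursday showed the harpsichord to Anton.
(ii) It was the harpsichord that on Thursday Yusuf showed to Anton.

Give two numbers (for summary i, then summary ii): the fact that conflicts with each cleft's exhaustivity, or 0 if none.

Summary (i) focuses "Yusuf" (the agent); background same thing, recipient, setting (the harpsichord / Anton / on Thursday). No fact matches that background with a different agent, so 0.
Summary (ii) focuses "the harpsichord" (the thing); background same agent, recipient, setting (Yusuf / Anton / on Thursday). Fact (4) matches that background with thing = the medallion — refutes (ii).

0, 4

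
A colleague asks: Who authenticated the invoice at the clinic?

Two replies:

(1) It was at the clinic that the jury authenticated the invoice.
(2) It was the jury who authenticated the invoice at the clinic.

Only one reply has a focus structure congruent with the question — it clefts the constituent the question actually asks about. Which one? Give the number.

2

The question word "who" targets the subject (agent).
Option (1) clefts "at the clinic" — the location, not what was asked.
Option (2) clefts "the jury" — that matches what the question asks about.
So the congruent reply is (2).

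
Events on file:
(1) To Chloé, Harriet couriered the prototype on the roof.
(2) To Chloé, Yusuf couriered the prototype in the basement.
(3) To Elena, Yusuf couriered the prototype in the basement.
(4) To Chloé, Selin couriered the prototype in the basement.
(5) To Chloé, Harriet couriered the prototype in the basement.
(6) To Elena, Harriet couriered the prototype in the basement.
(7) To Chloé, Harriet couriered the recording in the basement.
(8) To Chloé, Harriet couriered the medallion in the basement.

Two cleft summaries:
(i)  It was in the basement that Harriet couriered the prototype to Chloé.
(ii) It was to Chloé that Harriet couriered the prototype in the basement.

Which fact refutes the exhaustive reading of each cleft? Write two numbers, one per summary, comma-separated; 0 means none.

Summary (i) focuses "in the basement" (the setting); background agent = Harriet, thing = the prototype, recipient = Chloé. Fact (1) matches that background with setting = on the roof — refutes (i).
Summary (ii) focuses "Chloé" (the recipient); background agent = Harriet, thing = the prototype, setting = in the basement. Fact (6) matches that background with recipient = Elena — refutes (ii).

1, 6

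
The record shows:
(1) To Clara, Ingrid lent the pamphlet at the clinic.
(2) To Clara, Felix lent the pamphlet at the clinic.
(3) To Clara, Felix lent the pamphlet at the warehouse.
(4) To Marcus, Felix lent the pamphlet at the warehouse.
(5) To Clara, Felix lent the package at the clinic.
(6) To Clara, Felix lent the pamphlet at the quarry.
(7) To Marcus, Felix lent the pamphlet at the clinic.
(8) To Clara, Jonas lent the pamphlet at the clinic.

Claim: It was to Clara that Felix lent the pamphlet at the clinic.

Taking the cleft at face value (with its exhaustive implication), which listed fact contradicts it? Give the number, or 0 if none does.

Focus of the cleft: "Clara" (the recipient). Presupposed background: same agent, thing, setting (Felix / the pamphlet / at the clinic).
Exhaustivity: Clara is the only recipient satisfying that background.
Fact (7) shares the background but with recipient = Marcus; exhaustivity is violated.

7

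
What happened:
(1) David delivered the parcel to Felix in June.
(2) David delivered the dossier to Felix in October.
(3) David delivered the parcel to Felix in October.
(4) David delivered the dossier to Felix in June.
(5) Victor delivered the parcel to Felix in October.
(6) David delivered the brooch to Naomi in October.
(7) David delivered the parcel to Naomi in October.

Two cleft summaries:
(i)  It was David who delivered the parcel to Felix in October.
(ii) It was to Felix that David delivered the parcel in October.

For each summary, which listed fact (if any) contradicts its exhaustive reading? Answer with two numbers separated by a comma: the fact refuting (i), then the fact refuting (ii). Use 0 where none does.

Summary (i) focuses "David" (the agent); background same thing, recipient, setting (the parcel / Felix / in October). Fact (5) matches that background with agent = Victor — refutes (i).
Summary (ii) focuses "Felix" (the recipient); background same agent, thing, setting (David / the parcel / in October). Fact (7) matches that background with recipient = Naomi — refutes (ii).

5, 7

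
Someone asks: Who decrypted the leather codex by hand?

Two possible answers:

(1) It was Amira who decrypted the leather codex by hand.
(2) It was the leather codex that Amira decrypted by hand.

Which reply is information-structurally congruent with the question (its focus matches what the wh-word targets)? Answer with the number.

1

The question word "who" targets the subject (agent).
Option (1) clefts "Amira" — that matches what the question asks about.
Option (2) clefts "the leather codex" — the direct object, not what was asked.
So the congruent reply is (1).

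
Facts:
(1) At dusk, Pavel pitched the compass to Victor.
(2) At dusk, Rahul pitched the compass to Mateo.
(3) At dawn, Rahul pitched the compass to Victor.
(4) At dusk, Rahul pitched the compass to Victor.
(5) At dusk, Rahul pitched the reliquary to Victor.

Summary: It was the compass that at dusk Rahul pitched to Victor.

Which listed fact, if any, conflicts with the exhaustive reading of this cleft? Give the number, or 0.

Focus of the cleft: "the compass" (the thing). Presupposed background: Rahul as agent and Victor as recipient and at dusk as setting.
The exhaustive reading says no other thing fits that background.
Fact (5) shares the background but with thing = the reliquary; exhaustivity is violated.

5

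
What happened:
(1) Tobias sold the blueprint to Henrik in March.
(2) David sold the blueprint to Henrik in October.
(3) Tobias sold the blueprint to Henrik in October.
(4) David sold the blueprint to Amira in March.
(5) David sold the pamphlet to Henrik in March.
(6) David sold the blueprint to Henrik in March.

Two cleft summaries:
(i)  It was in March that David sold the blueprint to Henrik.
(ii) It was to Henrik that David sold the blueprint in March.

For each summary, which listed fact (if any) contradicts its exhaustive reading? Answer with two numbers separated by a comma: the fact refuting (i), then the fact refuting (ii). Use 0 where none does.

Summary (i) focuses "in March" (the setting); background same agent, thing, recipient (David / the blueprint / Henrik). Fact (2) matches that background with setting = in October — refutes (i).
Summary (ii) focuses "Henrik" (the recipient); background same agent, thing, setting (David / the blueprint / in March). Fact (4) matches that background with recipient = Amira — refutes (ii).

2, 4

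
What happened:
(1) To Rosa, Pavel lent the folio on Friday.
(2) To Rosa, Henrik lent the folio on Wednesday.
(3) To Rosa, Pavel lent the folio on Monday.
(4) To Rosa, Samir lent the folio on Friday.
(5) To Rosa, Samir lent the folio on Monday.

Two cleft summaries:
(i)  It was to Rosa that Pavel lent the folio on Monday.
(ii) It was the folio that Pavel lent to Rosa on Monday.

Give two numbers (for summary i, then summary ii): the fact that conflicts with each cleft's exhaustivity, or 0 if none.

Summary (i) focuses "Rosa" (the recipient); background same agent, thing, setting (Pavel / the folio / on Monday). No fact matches that background with a different recipient, so 0.
Summary (ii) focuses "the folio" (the thing); background same agent, recipient, setting (Pavel / Rosa / on Monday). No fact matches that background with a different thing, so 0.

0, 0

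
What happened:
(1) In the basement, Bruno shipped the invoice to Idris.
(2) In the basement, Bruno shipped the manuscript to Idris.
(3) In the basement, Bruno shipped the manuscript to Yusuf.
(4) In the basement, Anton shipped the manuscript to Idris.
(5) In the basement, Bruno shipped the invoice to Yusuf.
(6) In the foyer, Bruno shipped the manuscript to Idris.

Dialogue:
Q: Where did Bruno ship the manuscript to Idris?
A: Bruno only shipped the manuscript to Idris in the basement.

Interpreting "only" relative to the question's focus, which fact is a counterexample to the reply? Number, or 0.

Answering "Where did ...?" puts focus on the setting — here, "in the basement".
So "only" ranges over settings; the rest (Bruno as agent and the manuscript as thing and Idris as recipient) is presupposed.
Fact (6) keeps Bruno as agent and the manuscript as thing and Idris as recipient but has setting = in the foyer; that refutes the reply.
(Fact (1) would refute a reading with focus on the thing — but that is not what the question asks.)

6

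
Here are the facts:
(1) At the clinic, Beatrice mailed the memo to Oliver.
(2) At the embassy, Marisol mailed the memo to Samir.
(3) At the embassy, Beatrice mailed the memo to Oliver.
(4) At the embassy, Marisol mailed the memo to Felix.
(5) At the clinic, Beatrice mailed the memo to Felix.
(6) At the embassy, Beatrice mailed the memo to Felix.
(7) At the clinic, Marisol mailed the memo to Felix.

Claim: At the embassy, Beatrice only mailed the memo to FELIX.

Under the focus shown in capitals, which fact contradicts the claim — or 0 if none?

The capitals mark "Felix" as focus. So "only" rules out other recipients, with the rest (same agent, thing, setting (Beatrice / the memo / at the embassy)) as background.
Fact (3) matches on same agent, thing, setting (Beatrice / the memo / at the embassy), but has recipient = Oliver instead. That refutes the claim.

3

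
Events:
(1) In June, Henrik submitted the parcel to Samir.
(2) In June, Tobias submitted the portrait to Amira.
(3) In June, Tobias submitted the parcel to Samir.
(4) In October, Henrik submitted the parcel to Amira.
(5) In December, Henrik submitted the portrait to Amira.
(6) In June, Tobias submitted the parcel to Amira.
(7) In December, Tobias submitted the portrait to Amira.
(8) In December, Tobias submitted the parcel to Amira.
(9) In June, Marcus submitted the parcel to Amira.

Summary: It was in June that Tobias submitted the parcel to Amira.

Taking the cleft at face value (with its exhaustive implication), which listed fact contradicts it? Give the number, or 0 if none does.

The cleft puts "in June" in focus and presupposes the open proposition with Tobias as agent and the parcel as thing and Amira as recipient.
Exhaustivity: in June is the only setting satisfying that background.
Fact (8) shares the background but with setting = in December; exhaustivity is violated.

8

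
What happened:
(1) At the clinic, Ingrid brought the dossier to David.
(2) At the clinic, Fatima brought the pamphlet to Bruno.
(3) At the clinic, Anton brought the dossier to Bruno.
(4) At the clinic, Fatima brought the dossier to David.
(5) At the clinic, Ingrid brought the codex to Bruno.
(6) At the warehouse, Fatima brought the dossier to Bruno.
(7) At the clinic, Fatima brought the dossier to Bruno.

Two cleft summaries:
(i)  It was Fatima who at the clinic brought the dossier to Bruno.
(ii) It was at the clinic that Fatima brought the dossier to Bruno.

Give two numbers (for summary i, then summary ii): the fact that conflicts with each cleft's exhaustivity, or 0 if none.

(i): focus "Fatima". Looking for thing = the dossier, recipient = Bruno, setting = at the clinic with some other agent — fact (3) has Anton there. Refuted.
(ii): focus "at the clinic". Looking for agent = Fatima, thing = the dossier, recipient = Bruno with some other setting — fact (6) has at the warehouse there. Refuted.

3, 6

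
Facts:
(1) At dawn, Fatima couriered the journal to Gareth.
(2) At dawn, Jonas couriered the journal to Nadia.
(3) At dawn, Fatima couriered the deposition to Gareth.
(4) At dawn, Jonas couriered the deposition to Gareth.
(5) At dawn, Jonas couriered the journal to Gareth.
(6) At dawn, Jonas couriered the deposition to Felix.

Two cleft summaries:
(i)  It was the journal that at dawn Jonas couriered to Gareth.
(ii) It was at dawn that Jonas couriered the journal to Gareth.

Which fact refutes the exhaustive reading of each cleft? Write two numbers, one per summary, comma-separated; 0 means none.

(i): focus "the journal". Looking for agent = Jonas, recipient = Gareth, setting = at dawn with some other thing — fact (4) has the deposition there. Refuted.
(ii): focus "at dawn". No fact shares agent = Jonas, thing = the journal, recipient = Gareth with a different setting. 0.

4, 0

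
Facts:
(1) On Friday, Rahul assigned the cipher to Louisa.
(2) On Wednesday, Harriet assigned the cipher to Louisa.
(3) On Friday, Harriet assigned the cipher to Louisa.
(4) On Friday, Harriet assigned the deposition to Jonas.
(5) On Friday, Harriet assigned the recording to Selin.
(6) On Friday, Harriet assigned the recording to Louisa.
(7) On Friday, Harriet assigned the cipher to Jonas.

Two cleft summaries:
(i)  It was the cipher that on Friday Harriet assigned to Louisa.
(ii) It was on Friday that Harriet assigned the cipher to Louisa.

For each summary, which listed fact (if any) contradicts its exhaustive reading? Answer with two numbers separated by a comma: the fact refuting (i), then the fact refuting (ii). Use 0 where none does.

(i): focus "the cipher". Looking for agent = Harriet, recipient = Louisa, setting = on Friday with some other thing — fact (6) has the recording there. Refuted.
(ii): focus "on Friday". Looking for agent = Harriet, thing = the cipher, recipient = Louisa with some other setting — fact (2) has on Wednesday there. Refuted.

6, 2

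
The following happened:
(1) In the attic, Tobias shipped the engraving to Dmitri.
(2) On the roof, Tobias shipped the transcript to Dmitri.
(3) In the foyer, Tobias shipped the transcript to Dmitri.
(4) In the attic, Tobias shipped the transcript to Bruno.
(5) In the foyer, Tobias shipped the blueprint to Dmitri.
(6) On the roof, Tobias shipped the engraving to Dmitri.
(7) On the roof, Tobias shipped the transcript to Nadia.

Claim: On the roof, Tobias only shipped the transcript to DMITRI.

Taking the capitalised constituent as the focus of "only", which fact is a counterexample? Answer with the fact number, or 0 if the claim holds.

Focus (in capitals) is "Dmitri" — the recipient. "Only" excludes alternative recipients while holding fixed Tobias as agent and the transcript as thing and on the roof as setting.
Fact (7) shares the background but differs in recipient (Nadia) — a counterexample.

7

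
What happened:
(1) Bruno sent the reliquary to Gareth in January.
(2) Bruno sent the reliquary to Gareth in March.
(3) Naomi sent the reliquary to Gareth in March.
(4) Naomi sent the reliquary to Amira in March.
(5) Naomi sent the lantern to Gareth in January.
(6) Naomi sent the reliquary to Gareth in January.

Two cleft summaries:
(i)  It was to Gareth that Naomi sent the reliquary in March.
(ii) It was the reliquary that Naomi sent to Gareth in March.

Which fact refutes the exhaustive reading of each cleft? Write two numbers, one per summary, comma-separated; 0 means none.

(i): focus "Gareth". Looking for Naomi as agent and the reliquary as thing and in March as setting with some other recipient — fact (4) has Amira there. Refuted.
(ii): focus "the reliquary". No fact shares Naomi as agent and Gareth as recipient and in March as setting with a different thing. 0.

4, 0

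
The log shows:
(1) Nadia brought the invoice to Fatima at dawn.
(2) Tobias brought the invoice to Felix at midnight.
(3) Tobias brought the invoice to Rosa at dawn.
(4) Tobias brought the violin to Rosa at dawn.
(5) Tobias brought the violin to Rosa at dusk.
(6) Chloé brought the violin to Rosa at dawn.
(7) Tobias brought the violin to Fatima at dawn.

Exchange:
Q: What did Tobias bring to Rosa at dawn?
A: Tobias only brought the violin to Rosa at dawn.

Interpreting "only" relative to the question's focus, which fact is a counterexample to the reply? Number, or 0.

3

The question "What did ...?" targets the thing, so in the reply the focus falls on "the violin".
So "only" ranges over things; the rest (same agent, recipient, setting (Tobias / Rosa / at dawn)) is presupposed.
Fact (3) shares the background with a different thing (the invoice) — counterexample.
(Fact (5) would refute a reading with focus on the setting — but that is not what the question asks.)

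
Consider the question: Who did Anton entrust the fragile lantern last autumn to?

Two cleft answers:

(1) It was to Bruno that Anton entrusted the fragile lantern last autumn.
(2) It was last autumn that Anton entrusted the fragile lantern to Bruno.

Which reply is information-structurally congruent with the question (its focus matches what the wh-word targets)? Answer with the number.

1

The question word "who" targets the recipient.
Option (1) clefts "to Bruno" — that matches what the question asks about.
Option (2) clefts "last autumn" — the time, not what was asked.
So the congruent reply is (1).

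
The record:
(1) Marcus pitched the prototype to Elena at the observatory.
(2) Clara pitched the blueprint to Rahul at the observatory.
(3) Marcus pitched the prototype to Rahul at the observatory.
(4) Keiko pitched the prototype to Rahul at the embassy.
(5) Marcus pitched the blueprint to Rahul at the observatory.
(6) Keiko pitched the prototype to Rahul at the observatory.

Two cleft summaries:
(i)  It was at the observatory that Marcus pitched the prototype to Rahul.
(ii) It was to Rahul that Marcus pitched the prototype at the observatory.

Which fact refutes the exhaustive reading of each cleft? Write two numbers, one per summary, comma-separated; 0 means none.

(i): focus "at the observatory". No fact shares agent = Marcus, thing = the prototype, recipient = Rahul with a different setting. 0.
(ii): focus "Rahul". Looking for agent = Marcus, thing = the prototype, setting = at the observatory with some other recipient — fact (1) has Elena there. Refuted.

0, 1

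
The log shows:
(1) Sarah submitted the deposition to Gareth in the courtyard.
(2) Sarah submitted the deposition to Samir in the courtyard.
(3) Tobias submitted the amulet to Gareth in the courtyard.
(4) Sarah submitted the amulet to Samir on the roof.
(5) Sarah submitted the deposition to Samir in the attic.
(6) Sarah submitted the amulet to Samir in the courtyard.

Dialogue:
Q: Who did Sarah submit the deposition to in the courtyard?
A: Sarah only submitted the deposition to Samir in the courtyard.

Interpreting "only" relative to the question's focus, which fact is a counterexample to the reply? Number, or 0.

1

Answering "Who did ... to ...?" puts focus on the recipient — here, "Samir".
"Only" then excludes alternative recipients while the background — agent = Sarah, thing = the deposition, setting = in the courtyard — is held fixed.
Fact (1) keeps agent = Sarah, thing = the deposition, setting = in the courtyard but has recipient = Gareth; that refutes the reply.
(Fact (5) would refute a reading with focus on the setting — but that is not what the question asks.)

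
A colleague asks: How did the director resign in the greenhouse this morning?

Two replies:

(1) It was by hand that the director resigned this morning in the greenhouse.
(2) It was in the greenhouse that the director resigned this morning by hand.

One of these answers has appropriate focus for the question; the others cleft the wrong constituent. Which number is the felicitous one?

1

The question word "how" targets the manner.
Option (1) clefts "by hand" — that matches what the question asks about.
Option (2) clefts "in the greenhouse" — the location, not what was asked.
So the congruent reply is (1).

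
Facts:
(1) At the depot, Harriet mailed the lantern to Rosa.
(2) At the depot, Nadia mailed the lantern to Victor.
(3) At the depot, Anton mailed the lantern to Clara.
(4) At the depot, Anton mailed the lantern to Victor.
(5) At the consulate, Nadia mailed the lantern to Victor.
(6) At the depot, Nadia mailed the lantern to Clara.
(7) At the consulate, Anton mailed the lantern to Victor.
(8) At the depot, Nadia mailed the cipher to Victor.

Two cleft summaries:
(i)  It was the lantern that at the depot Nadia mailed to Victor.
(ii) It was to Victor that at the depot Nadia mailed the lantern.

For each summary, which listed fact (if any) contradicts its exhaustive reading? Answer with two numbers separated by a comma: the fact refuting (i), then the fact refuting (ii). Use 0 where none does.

8, 6

(i): focus "the lantern". Looking for Nadia as agent and Victor as recipient and at the depot as setting with some other thing — fact (8) has the cipher there. Refuted.
(ii): focus "Victor". Looking for Nadia as agent and the lantern as thing and at the depot as setting with some other recipient — fact (6) has Clara there. Refuted.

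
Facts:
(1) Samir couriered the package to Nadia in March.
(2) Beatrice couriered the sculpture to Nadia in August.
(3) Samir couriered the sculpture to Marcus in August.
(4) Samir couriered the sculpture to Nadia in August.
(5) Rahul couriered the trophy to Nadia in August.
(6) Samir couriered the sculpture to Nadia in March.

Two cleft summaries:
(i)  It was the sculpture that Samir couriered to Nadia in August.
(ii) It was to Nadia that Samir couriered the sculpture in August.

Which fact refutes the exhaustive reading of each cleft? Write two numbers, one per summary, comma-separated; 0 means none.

0, 3

(i): focus "the sculpture". No fact shares Samir as agent and Nadia as recipient and in August as setting with a different thing. 0.
(ii): focus "Nadia". Looking for Samir as agent and the sculpture as thing and in August as setting with some other recipient — fact (3) has Marcus there. Refuted.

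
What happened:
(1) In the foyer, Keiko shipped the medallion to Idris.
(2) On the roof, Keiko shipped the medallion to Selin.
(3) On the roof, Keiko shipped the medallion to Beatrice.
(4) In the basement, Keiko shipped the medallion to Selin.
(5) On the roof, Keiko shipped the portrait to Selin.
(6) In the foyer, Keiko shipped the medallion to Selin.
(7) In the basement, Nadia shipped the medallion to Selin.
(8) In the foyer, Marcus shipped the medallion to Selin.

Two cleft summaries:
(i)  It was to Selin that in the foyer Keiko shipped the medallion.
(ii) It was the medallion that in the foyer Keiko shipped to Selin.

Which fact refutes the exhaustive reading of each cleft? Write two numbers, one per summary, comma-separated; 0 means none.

(i): focus "Selin". Looking for agent = Keiko, thing = the medallion, setting = in the foyer with some other recipient — fact (1) has Idris there. Refuted.
(ii): focus "the medallion". No fact shares agent = Keiko, recipient = Selin, setting = in the foyer with a different thing. 0.

1, 0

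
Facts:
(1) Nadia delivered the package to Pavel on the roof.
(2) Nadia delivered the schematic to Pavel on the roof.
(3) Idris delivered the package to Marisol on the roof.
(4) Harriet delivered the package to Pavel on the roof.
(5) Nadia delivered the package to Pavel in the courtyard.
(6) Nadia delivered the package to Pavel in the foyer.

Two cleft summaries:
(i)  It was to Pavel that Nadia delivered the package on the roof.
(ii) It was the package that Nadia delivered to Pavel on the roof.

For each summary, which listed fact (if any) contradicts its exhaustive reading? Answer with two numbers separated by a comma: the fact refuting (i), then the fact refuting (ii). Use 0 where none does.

0, 2

(i): focus "Pavel". No fact shares agent = Nadia, thing = the package, setting = on the roof with a different recipient. 0.
(ii): focus "the package". Looking for agent = Nadia, recipient = Pavel, setting = on the roof with some other thing — fact (2) has the schematic there. Refuted.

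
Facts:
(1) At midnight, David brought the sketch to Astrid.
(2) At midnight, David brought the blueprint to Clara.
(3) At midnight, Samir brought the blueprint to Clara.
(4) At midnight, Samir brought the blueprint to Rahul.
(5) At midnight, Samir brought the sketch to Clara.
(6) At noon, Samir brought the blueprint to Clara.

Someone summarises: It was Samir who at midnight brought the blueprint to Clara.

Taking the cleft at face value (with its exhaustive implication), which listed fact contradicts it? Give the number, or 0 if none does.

Focus of the cleft: "Samir" (the agent). Presupposed background: thing = the blueprint, recipient = Clara, setting = at midnight.
The exhaustive reading says no other agent fits that background.
Fact (2) shares the background but with agent = David; exhaustivity is violated.

2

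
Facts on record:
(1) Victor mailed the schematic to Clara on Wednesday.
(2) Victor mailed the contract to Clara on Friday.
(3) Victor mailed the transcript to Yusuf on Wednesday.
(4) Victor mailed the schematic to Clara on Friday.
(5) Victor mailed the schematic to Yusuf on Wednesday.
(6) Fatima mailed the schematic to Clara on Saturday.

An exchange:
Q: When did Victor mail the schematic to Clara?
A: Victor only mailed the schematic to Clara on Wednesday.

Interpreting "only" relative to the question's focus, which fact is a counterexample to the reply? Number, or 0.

Answering "When did ...?" puts focus on the setting — here, "on Wednesday".
"Only" then excludes alternative settings while the background — same agent, thing, recipient (Victor / the schematic / Clara) — is held fixed.
Fact (4) keeps same agent, thing, recipient (Victor / the schematic / Clara) but has setting = on Friday; that refutes the reply.
(Fact (5) would refute a reading with focus on the recipient — but that is not what the question asks.)

4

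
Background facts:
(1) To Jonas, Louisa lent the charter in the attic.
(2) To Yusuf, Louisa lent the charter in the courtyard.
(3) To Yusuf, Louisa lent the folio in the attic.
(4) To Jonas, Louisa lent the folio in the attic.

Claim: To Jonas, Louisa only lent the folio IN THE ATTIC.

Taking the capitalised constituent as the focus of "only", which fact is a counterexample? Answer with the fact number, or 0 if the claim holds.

0

Focus (in capitals) is "in the attic" — the setting. "Only" excludes alternative settings while holding fixed agent = Louisa, thing = the folio, recipient = Jonas.
No fact matches agent = Louisa, thing = the folio, recipient = Jonas with a different setting — every other fact differs on at least one backgrounded slot. So no fact refutes it.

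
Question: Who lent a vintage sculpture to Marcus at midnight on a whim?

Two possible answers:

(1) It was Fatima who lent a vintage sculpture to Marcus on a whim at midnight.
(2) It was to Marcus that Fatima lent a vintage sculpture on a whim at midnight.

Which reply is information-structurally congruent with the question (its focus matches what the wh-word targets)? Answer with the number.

1

The question word "who" targets the subject (agent).
Option (1) clefts "Fatima" — that matches what the question asks about.
Option (2) clefts "to Marcus" — the recipient, not what was asked.
So the congruent reply is (1).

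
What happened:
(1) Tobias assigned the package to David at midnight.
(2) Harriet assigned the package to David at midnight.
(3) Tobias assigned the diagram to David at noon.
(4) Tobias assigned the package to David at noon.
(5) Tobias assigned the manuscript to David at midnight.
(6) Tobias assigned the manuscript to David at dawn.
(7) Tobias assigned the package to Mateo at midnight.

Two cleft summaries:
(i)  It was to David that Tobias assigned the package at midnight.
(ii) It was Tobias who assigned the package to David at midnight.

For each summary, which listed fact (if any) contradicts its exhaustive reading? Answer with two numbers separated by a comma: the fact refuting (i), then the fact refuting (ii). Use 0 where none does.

7, 2

Summary (i) focuses "David" (the recipient); background Tobias as agent and the package as thing and at midnight as setting. Fact (7) matches that background with recipient = Mateo — refutes (i).
Summary (ii) focuses "Tobias" (the agent); background the package as thing and David as recipient and at midnight as setting. Fact (2) matches that background with agent = Harriet — refutes (ii).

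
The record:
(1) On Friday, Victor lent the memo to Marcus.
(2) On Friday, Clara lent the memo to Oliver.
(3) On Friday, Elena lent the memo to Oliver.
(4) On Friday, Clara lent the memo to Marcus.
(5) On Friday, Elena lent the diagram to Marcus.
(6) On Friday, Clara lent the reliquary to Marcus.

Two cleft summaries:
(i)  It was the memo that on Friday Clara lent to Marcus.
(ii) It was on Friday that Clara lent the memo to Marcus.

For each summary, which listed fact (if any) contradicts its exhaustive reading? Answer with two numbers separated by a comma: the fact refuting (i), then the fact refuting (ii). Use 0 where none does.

Summary (i) focuses "the memo" (the thing); background Clara as agent and Marcus as recipient and on Friday as setting. Fact (6) matches that background with thing = the reliquary — refutes (i).
Summary (ii) focuses "on Friday" (the setting); background Clara as agent and the memo as thing and Marcus as recipient. No fact matches that background with a different setting, so 0.

6, 0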